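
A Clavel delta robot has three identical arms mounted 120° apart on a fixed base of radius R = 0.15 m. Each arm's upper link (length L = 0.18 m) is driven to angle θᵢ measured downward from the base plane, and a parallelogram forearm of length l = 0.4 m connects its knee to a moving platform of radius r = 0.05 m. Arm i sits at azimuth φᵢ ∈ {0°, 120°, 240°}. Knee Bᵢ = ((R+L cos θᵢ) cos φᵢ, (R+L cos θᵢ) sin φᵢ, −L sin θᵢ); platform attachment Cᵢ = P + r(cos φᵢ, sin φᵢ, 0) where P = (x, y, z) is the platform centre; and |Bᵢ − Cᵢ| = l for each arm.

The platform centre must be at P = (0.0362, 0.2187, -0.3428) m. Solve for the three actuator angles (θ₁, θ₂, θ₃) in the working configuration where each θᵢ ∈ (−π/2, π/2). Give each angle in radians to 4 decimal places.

θ₁ = 0.5236, θ₂ = -0.0874, θ₃ = 1.3090

rotate P by −φ1: (0.0362, 0.2187, -0.3428)
  e−x'=0.0638;  (l²−L²−(e−x')²−y'²−z²)/2L = -0.1161
  γ=atan2(-0.3428,0.0638)=-1.3868;  ψ=arccos(-0.3331)=1.9104;  θ1=γ+ψ≈0.5236
φ2=120.0° → target in arm frame (0.1713, -0.1407)
  e−x'=-0.0713;  (l²−L²−(e−x')²−y'²−z²)/2L = -0.0411
  θ2 = atan2(B,A) + arccos(C/0.3501) = -0.0874
rotate P by −φ3: (-0.2075, -0.0780, -0.3428)
  A cos θ + B sin θ = C:  0.3075·cos θ + -0.3428·sin θ = -0.2515
  √(A²+B²)=0.4605;  θ3 = -0.8396+2.1486 ≈ 1.3090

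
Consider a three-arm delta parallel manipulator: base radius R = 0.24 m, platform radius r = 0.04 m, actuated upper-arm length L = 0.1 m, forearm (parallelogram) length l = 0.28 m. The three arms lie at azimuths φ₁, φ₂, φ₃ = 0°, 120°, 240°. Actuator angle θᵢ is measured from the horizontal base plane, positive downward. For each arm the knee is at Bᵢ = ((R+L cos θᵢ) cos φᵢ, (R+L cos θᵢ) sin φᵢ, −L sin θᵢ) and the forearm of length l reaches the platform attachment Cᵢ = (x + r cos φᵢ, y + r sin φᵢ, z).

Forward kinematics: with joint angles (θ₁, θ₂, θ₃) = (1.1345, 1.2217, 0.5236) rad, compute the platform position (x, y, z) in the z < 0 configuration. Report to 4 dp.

S1 = (0.2423·cos0.0°, 0.2423·sin0.0°, -0.0906) = (0.2423, 0.0000, -0.0906)
S2 = (0.2342·cos120.0°, 0.2342·sin120.0°, -0.0940) = (-0.1171, 0.2028, -0.0940)
arm 3 at φ=240.0°: (R−r)+L cos θ3 = 0.2866;  S3 = (-0.1433, -0.2482, -0.0500)
eliminate P² terms by subtracting sphere 1 from 2 and 3
linear system: -0.7187x+0.4057y = -0.0032−-0.0067z; -0.7711x+-0.4964y = 0.0177−0.0813z
Cramer: x(z) = -0.0084+0.0443z;  y(z) = -0.0227+0.0949z
quadratic in z: (1.0110)z²+(0.1547)z+(-0.0069)=0, √Δ=0.2273 → z ∈ {-0.1890, 0.0359}; z = -0.1890 (taking z<0)
x = -0.0167, y = -0.0407

(-0.0167, -0.0407, -0.1890)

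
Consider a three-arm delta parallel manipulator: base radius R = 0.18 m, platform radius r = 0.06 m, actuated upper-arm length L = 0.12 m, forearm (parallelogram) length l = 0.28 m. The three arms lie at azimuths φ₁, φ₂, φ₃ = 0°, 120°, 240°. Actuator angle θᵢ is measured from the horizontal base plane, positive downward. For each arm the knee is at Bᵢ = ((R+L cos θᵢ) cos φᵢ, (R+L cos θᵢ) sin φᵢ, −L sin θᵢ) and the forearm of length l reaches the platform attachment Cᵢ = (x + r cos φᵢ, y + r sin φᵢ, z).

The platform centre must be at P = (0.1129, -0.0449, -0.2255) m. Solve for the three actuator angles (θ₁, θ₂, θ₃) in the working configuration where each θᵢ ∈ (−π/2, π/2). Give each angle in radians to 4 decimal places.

arm 1 (φ=0.0°): x'=0.1129, y'=-0.0449
  A cos θ + B sin θ = C:  0.0071·cos θ + -0.2255·sin θ = 0.0462
  γ=atan2(-0.2255,0.0071)=-1.5393;  ψ=arccos(0.2047)=1.3646;  θ1=γ+ψ≈-0.1747
φ2=120.0° → target in arm frame (-0.0953, -0.0753)
  A=0.2153, B=-0.2255, C=(l²−L²−A²−y'²−z²)/(2L)=-0.1621
  γ=atan2(-0.2255,0.2153)=-0.8085;  ψ=arccos(-0.5197)=2.1173;  θ2=γ+ψ≈1.3089
arm 3 (φ=240.0°): x'=-0.0176, y'=0.1202
  e−x'=0.1376;  (l²−L²−(e−x')²−y'²−z²)/2L = -0.0843
  √(A²+B²)=0.2641;  θ3 = -1.0230+1.8956 ≈ 0.8725

θ₁ = -0.1747, θ₂ = 1.3089, θ₃ = 0.8725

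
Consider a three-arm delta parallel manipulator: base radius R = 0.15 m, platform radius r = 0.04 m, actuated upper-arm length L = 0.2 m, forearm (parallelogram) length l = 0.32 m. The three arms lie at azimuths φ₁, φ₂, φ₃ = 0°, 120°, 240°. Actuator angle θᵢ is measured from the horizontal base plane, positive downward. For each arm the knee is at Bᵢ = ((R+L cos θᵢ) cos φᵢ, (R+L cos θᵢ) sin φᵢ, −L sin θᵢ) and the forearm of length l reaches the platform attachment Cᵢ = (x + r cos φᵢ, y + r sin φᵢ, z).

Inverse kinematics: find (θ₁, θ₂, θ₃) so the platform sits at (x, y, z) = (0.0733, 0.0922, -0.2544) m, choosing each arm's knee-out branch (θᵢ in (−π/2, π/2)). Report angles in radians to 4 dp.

θ₁ = 0.2619, θ₂ = 0.4363, θ₃ = 1.1343

rotate P by −φ1: (0.0733, 0.0922, -0.2544)
  e−x'=0.0367;  (l²−L²−(e−x')²−y'²−z²)/2L = -0.0304
  θ1 = atan2(B,A) + arccos(C/0.2570) = 0.2619
arm 2 (φ=120.0°): x'=0.0432, y'=-0.1096
  e−x'=0.0668;  (l²−L²−(e−x')²−y'²−z²)/2L = -0.0470
  γ=atan2(-0.2544,0.0668)=-1.3140;  ψ=arccos(-0.1786)=1.7504;  θ2=γ+ψ≈0.4363
φ3=240.0° → target in arm frame (-0.1165, 0.0174)
  A=0.2265, B=-0.2544, C=(l²−L²−A²−y'²−z²)/(2L)=-0.1348
  √(A²+B²)=0.3406;  θ3 = -0.8434+1.9777 ≈ 1.1343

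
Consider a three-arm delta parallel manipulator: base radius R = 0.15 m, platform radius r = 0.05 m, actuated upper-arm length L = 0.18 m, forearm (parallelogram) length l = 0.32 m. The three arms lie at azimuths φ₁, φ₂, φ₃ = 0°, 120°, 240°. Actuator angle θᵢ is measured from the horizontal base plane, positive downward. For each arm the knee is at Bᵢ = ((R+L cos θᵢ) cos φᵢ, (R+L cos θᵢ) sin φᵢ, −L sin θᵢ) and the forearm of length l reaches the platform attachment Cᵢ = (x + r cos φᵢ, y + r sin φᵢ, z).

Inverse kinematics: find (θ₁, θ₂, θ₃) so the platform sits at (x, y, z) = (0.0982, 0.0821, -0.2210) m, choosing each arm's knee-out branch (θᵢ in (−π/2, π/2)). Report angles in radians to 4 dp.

arm 1 (φ=0.0°): x'=0.0982, y'=0.0821
  A cos θ + B sin θ = C:  0.0018·cos θ + -0.2210·sin θ = 0.0400
  θ1 = atan2(B,A) + arccos(C/0.2210) = -0.1740
φ2=120.0° → target in arm frame (0.0220, -0.1261)
  e−x'=0.0780;  (l²−L²−(e−x')²−y'²−z²)/2L = -0.0023
  γ=atan2(-0.2210,0.0780)=-1.2315;  ψ=arccos(-0.0098)=1.5806;  θ2=γ+ψ≈0.3491
arm 3 (φ=240.0°): x'=-0.1202, y'=0.0440
  A cos θ + B sin θ = C:  0.2202·cos θ + -0.2210·sin θ = -0.0813
  √(A²+B²)=0.3120;  θ3 = -0.7872+1.8344 ≈ 1.0472

θ₁ = -0.1740, θ₂ = 0.3491, θ₃ = 1.0472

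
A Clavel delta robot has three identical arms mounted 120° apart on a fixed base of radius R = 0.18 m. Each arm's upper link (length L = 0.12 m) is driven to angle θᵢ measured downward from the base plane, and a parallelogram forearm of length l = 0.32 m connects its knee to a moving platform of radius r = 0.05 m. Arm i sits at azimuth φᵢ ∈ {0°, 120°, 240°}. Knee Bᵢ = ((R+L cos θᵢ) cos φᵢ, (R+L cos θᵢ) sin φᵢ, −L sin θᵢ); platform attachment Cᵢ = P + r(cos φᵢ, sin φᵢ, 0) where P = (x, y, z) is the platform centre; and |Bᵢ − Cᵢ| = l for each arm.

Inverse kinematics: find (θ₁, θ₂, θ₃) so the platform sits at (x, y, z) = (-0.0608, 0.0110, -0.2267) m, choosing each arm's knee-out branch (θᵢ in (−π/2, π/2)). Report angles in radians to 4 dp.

θ₁ = 0.6985, θ₂ = -0.0871, θ₃ = 0.0878

rotate P by −φ1: (-0.0608, 0.0110, -0.2267)
  A cos θ + B sin θ = C:  0.1908·cos θ + -0.2267·sin θ = 0.0003
  θ1 = atan2(B,A) + arccos(C/0.2963) = 0.6985
arm 2 (φ=120.0°): x'=0.0399, y'=0.0472
  A cos θ + B sin θ = C:  0.0901·cos θ + -0.2267·sin θ = 0.1095
  √(A²+B²)=0.2439;  θ2 = -1.1926+1.1055 ≈ -0.0871
rotate P by −φ3: (0.0209, -0.0582, -0.2267)
  A=0.1091, B=-0.2267, C=(l²−L²−A²−y'²−z²)/(2L)=0.0888
  γ=atan2(-0.2267,0.1091)=-1.1222;  ψ=arccos(0.3530)=1.2100;  θ3=γ+ψ≈0.0878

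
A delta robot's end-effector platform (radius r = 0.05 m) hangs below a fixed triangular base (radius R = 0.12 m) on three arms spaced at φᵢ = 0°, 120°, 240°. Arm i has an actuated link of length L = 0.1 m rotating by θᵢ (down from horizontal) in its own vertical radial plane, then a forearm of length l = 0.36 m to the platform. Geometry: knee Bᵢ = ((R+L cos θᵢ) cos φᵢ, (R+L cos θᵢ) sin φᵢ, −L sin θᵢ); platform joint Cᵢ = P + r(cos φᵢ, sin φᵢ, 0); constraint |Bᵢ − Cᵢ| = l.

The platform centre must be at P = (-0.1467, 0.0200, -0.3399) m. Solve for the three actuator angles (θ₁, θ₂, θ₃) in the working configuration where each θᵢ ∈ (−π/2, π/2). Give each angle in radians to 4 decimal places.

φ1=0.0° → target in arm frame (-0.1467, 0.0200)
  e−x'=0.2167;  (l²−L²−(e−x')²−y'²−z²)/2L = -0.2165
  θ1 = atan2(B,A) + arccos(C/0.4031) = 1.1344
φ2=120.0° → target in arm frame (0.0907, 0.1170)
  A=-0.0207, B=-0.3399, C=(l²−L²−A²−y'²−z²)/(2L)=-0.0503
  γ=atan2(-0.3399,-0.0207)=-1.6315;  ψ=arccos(-0.1477)=1.7190;  θ2=γ+ψ≈0.0875
φ3=240.0° → target in arm frame (0.0560, -0.1370)
  e−x'=0.0140;  (l²−L²−(e−x')²−y'²−z²)/2L = -0.0745
  γ=atan2(-0.3399,0.0140)=-1.5297;  ψ=arccos(-0.2191)=1.7917;  θ3=γ+ψ≈0.2620

θ₁ = 1.1344, θ₂ = 0.0875, θ₃ = 0.2620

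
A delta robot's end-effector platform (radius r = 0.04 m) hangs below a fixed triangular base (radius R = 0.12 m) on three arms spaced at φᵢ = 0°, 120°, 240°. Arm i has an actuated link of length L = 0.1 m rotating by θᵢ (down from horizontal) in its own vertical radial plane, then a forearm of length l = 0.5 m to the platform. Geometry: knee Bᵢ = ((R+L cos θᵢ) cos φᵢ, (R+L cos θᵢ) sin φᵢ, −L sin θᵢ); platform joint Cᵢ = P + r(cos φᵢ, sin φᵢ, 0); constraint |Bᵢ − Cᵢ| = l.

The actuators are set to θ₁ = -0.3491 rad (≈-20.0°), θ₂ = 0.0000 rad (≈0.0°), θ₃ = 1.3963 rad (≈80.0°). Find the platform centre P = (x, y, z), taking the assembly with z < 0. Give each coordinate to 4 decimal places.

(0.1860, 0.2279, -0.4107)

centre 1 = (0.1740·cos0.0°, 0.1740·sin0.0°, 0.0342) = (0.1740, 0.0000, 0.0342)
arm 2 at φ=120.0°: e+L cos θ2 = 0.1800;  centre 2 = (-0.0900, 0.1559, 0.0000)
arm 3 at φ=240.0°: e+L cos θ3 = 0.0974;  centre 3 = (-0.0487, -0.0843, -0.0985)
eliminate P² terms by subtracting sphere 1 from 2 and 3
[-0.5279 0.3118 -0.0684]·P = 0.0010;  [-0.4453 -0.1686 -0.2654]·P = -0.0123
Cramer: x(z) = 0.0161-0.4137z;  y(z) = 0.0303-0.4812z
quadratic in z: (1.4027)z²+(0.0331)z+(-0.2230)=0, √Δ=1.1190 → z ∈ {-0.4107, 0.3871}; z = -0.4107 (taking z<0)
x = 0.1860, y = 0.2279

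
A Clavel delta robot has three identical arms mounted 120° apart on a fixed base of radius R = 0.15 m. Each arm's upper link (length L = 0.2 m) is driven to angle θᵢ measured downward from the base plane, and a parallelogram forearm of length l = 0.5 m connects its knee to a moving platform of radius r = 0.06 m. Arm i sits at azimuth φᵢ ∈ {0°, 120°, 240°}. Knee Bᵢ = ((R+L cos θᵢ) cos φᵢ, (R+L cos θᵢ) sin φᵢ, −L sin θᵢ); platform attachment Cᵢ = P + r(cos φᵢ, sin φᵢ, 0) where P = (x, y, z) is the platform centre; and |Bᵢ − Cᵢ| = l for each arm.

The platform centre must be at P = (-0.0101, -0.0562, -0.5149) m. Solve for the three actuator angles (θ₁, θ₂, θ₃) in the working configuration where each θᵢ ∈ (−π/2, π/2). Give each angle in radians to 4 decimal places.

φ1=0.0° → target in arm frame (-0.0101, -0.0562)
  e−x'=0.1001;  (l²−L²−(e−x')²−y'²−z²)/2L = -0.1708
  √(A²+B²)=0.5245;  θ1 = -1.3788+1.9024 ≈ 0.5236
rotate P by −φ2: (-0.0436, 0.0368, -0.5149)
  A cos θ + B sin θ = C:  0.1336·cos θ + -0.5149·sin θ = -0.1858
  γ=atan2(-0.5149,0.1336)=-1.3169;  ψ=arccos(-0.3493)=1.9277;  θ2=γ+ψ≈0.6108
arm 3 (φ=240.0°): x'=0.0537, y'=0.0194
  e−x'=0.0363;  (l²−L²−(e−x')²−y'²−z²)/2L = -0.1420
  γ=atan2(-0.5149,0.0363)=-1.5005;  ψ=arccos(-0.2752)=1.8496;  θ3=γ+ψ≈0.3491

θ₁ = 0.5236, θ₂ = 0.6108, θ₃ = 0.3491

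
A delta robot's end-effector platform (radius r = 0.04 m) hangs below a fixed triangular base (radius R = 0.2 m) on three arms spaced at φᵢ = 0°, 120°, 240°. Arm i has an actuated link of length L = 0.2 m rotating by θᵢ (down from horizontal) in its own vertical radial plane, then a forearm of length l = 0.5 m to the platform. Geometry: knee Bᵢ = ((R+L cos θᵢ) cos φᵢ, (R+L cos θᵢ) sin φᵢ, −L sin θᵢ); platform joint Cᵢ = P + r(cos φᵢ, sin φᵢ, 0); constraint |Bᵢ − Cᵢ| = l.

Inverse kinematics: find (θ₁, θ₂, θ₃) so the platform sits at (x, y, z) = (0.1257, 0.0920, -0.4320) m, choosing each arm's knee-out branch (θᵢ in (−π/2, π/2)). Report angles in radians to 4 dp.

rotate P by −φ1: (0.1257, 0.0920, -0.4320)
  A=0.0343, B=-0.4320, C=(l²−L²−A²−y'²−z²)/(2L)=0.0343
  γ=atan2(-0.4320,0.0343)=-1.4916;  ψ=arccos(0.0792)=1.4915;  θ1=γ+ψ≈-0.0001
φ2=120.0° → target in arm frame (0.0168, -0.1549)
  e−x'=0.1432;  (l²−L²−(e−x')²−y'²−z²)/2L = -0.0528
  θ2 = atan2(B,A) + arccos(C/0.4551) = 0.4362
φ3=240.0° → target in arm frame (-0.1425, 0.0629)
  e−x'=0.3025;  (l²−L²−(e−x')²−y'²−z²)/2L = -0.1802
  γ=atan2(-0.4320,0.3025)=-0.9599;  ψ=arccos(-0.3418)=1.9196;  θ3=γ+ψ≈0.9597

θ₁ = -0.0001, θ₂ = 0.4362, θ₃ = 0.9597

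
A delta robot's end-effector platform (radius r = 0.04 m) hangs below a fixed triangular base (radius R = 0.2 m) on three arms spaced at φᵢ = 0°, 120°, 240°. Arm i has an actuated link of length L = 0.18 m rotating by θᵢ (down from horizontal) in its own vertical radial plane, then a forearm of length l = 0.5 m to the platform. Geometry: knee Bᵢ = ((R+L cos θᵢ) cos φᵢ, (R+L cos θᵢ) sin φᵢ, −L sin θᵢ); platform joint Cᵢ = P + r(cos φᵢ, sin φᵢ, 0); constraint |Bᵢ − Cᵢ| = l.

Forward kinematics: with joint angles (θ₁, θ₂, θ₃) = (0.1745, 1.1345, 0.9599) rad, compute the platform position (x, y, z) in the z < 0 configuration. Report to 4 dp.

arm 1 at φ=0.0°: ρ1 = 0.3373;  S1 = (0.3373, 0.0000, -0.0313)
φ2=120.0°: virtual centre (-0.1180, 0.2044, -0.1631), radius l
arm 3 at φ=240.0°: ρ3 = 0.2632;  S3 = (-0.1316, -0.2280, -0.1474)
subtract pairs → two planes through P
linear system: -0.9106x+0.4089y = -0.0324−-0.2638z; -0.9378x+-0.4560y = -0.0237−-0.2324z
det = 0.7986;  x = 0.0306+-0.2696z,  y = -0.0110+0.0448z
sphere 1 gives Az²+Bz+C=0 with A=1.0747, B=0.2268, C=-0.1549;  B²−4AC=0.7172;  roots -0.4996, 0.2885;  negative root z = -0.4996
x = 0.1653, y = -0.0334

(0.1653, -0.0334, -0.4996)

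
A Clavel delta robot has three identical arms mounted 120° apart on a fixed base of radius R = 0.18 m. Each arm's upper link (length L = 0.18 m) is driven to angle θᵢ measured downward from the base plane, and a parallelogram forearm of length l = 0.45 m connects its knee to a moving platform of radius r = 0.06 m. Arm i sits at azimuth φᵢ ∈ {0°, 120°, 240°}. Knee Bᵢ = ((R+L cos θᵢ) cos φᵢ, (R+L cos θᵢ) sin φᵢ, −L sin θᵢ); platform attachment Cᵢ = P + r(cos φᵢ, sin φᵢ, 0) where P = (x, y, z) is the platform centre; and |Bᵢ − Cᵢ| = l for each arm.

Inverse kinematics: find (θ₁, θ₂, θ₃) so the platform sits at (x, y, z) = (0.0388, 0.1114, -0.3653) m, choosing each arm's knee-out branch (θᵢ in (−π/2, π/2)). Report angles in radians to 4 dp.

θ₁ = 0.0873, θ₂ = -0.0871, θ₃ = 0.6980

φ1=0.0° → target in arm frame (0.0388, 0.1114)
  A=0.0812, B=-0.3653, C=(l²−L²−A²−y'²−z²)/(2L)=0.0490
  √(A²+B²)=0.3742;  θ1 = -1.3521+1.4394 ≈ 0.0873
rotate P by −φ2: (0.0771, -0.0893, -0.3653)
  A cos θ + B sin θ = C:  0.0429·cos θ + -0.3653·sin θ = 0.0746
  γ=atan2(-0.3653,0.0429)=-1.4538;  ψ=arccos(0.2027)=1.3667;  θ2=γ+ψ≈-0.0871
rotate P by −φ3: (-0.1159, -0.0221, -0.3653)
  A=0.2359, B=-0.3653, C=(l²−L²−A²−y'²−z²)/(2L)=-0.0541
  θ3 = atan2(B,A) + arccos(C/0.4348) = 0.6980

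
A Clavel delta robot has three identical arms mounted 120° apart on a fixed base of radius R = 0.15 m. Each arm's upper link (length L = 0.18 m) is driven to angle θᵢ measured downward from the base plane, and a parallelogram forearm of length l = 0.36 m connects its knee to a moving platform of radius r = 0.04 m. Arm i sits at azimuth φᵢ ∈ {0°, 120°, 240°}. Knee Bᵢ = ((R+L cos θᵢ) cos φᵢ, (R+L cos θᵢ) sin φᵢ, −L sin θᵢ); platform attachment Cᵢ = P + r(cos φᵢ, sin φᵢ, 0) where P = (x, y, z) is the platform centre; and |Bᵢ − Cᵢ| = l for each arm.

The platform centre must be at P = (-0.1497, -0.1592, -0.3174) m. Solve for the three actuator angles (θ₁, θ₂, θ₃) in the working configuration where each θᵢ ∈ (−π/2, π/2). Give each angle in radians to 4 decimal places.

θ₁ = 1.3966, θ₂ = 1.1347, θ₃ = -0.1743

rotate P by −φ1: (-0.1497, -0.1592, -0.3174)
  A cos θ + B sin θ = C:  0.2597·cos θ + -0.3174·sin θ = -0.2676
  γ=atan2(-0.3174,0.2597)=-0.8850;  ψ=arccos(-0.6525)=2.2817;  θ1=γ+ψ≈1.3966
φ2=120.0° → target in arm frame (-0.0630, 0.2092)
  A cos θ + B sin θ = C:  0.1730·cos θ + -0.3174·sin θ = -0.2146
  θ2 = atan2(B,A) + arccos(C/0.3615) = 1.1347
arm 3 (φ=240.0°): x'=0.2127, y'=-0.0500
  A=-0.1027, B=-0.3174, C=(l²−L²−A²−y'²−z²)/(2L)=-0.0461
  γ=atan2(-0.3174,-0.1027)=-1.8838;  ψ=arccos(-0.1382)=1.7094;  θ3=γ+ψ≈-0.1743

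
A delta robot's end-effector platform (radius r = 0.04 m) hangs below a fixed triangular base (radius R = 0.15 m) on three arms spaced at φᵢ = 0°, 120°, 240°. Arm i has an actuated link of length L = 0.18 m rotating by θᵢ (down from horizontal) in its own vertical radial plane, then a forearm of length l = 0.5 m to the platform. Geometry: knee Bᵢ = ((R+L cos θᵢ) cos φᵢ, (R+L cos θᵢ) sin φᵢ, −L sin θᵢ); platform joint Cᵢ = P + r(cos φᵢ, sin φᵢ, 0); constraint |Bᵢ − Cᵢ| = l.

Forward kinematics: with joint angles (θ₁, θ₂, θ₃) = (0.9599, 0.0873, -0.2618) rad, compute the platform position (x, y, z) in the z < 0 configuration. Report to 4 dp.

(-0.2098, -0.0513, -0.4090)

arm 1 at φ=0.0°: ρ1 = 0.2132;  S1 = (0.2132, 0.0000, -0.1474)
arm 2 at φ=120.0°: ρ2 = 0.2893;  S2 = (-0.1447, 0.2506, -0.0157)
S3 = (0.2839·cos240.0°, 0.2839·sin240.0°, 0.0466) = (-0.1419, -0.2458, 0.0466)
|S₂|²−|S₁|² = 0.0167;  |S₃|²−|S₁|² = 0.0155
[-0.7158 0.5011 0.2635]·P = 0.0167;  [-0.7104 -0.4917 0.3881]·P = 0.0155
Cramer: x(z) = -0.0226+0.4577z;  y(z) = 0.0011+0.1280z
into |P−S₁|² = l²: 1.2259z² + 0.0792z + -0.1726 = 0;  Δ = 0.8527;  z = -0.4090 or 0.3443 → z<0 root = -0.4090
x = -0.2098, y = -0.0513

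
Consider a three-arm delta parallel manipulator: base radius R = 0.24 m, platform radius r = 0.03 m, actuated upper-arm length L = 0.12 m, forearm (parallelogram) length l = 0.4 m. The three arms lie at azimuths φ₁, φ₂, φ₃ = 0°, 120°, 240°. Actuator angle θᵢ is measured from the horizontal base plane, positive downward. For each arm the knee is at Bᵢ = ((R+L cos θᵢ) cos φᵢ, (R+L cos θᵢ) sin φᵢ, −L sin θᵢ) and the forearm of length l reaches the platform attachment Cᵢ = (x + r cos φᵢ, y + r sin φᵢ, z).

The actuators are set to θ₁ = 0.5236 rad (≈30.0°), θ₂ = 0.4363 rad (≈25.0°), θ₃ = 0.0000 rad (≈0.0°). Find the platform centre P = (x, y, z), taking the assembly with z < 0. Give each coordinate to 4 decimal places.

(-0.0241, -0.0285, -0.2719)

arm 1 at φ=0.0°: e+L cos θ1 = 0.3139;  centre 1 = (0.3139, 0.0000, -0.0600)
centre 2 = (0.3188·cos120.0°, 0.3188·sin120.0°, -0.0507) = (-0.1594, 0.2761, -0.0507)
arm 3 at φ=240.0°: e+L cos θ3 = 0.3300;  centre 3 = (-0.1650, -0.2858, 0.0000)
eliminate P² terms by subtracting sphere 1 from 2 and 3
plane₁₂: -0.9466x+0.5521y+0.0186z = 0.0020
det = 1.0699;  x = -0.0046+0.0719z,  y = -0.0042+0.0895z
quadratic in z: (1.0132)z²+(0.0735)z+(-0.0549)=0, √Δ=0.4776 → z ∈ {-0.2719, 0.1994}; z = -0.2719 (taking z<0)
x = -0.0241, y = -0.0285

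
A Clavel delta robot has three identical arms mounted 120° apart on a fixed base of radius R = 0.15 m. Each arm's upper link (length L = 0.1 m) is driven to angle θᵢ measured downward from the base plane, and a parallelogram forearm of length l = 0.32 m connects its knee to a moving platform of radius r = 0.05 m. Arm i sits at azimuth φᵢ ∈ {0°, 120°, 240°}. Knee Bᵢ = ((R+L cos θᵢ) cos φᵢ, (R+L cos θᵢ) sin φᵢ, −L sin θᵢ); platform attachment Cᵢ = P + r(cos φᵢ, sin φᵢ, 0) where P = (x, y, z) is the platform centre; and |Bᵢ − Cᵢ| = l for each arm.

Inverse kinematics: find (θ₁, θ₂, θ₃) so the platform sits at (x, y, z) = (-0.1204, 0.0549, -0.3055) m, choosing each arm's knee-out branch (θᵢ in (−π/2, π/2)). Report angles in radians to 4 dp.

arm 1 (φ=0.0°): x'=-0.1204, y'=0.0549
  e−x'=0.2204;  (l²−L²−(e−x')²−y'²−z²)/2L = -0.2626
  γ=atan2(-0.3055,0.2204)=-0.9458;  ψ=arccos(-0.6971)=2.3421;  θ1=γ+ψ≈1.3963
arm 2 (φ=120.0°): x'=0.1077, y'=0.0768
  A cos θ + B sin θ = C:  -0.0077·cos θ + -0.3055·sin θ = -0.0345
  √(A²+B²)=0.3056;  θ2 = -1.5961+1.6838 ≈ 0.0876
arm 3 (φ=240.0°): x'=0.0127, y'=-0.1317
  A=0.0873, B=-0.3055, C=(l²−L²−A²−y'²−z²)/(2L)=-0.1295
  √(A²+B²)=0.3177;  θ3 = -1.2923+1.9907 ≈ 0.6984

θ₁ = 1.3963, θ₂ = 0.0876, θ₃ = 0.6984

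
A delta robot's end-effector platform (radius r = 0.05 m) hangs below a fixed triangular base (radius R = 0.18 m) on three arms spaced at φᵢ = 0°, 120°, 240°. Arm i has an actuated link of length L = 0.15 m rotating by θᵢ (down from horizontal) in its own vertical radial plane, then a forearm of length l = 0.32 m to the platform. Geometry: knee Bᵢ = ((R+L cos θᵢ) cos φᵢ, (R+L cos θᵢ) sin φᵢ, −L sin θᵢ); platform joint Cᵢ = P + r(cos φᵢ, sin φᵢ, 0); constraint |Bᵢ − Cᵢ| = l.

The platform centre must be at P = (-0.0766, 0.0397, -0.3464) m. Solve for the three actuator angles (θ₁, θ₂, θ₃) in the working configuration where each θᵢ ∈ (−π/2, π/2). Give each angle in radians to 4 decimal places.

φ1=0.0° → target in arm frame (-0.0766, 0.0397)
  e−x'=0.2066;  (l²−L²−(e−x')²−y'²−z²)/2L = -0.2812
  γ=atan2(-0.3464,0.2066)=-1.0330;  ψ=arccos(-0.6971)=2.3422;  θ1=γ+ψ≈1.3092
φ2=120.0° → target in arm frame (0.0727, 0.0465)
  A cos θ + B sin θ = C:  0.0573·cos θ + -0.3464·sin θ = -0.1518
  θ2 = atan2(B,A) + arccos(C/0.3511) = 0.6111
rotate P by −φ3: (0.0039, -0.0862, -0.3464)
  A=0.1261, B=-0.3464, C=(l²−L²−A²−y'²−z²)/(2L)=-0.2114
  √(A²+B²)=0.3686;  θ3 = -1.2217+2.1815 ≈ 0.9598

θ₁ = 1.3092, θ₂ = 0.6111, θ₃ = 0.9598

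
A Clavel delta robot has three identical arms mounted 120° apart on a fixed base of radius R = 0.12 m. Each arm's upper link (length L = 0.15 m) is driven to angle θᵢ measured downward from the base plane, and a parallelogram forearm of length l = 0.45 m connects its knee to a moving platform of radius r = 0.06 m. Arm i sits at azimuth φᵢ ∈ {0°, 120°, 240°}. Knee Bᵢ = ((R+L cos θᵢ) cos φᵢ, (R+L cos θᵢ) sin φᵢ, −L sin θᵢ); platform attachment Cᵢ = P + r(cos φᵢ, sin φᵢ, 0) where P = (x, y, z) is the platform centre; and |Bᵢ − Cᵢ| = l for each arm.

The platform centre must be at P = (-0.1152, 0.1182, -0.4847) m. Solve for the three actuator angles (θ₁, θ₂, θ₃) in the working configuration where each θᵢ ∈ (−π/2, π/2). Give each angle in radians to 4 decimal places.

θ₁ = 1.0468, θ₂ = 0.2616, θ₃ = 0.8723

φ1=0.0° → target in arm frame (-0.1152, 0.1182)
  e−x'=0.1752;  (l²−L²−(e−x')²−y'²−z²)/2L = -0.3320
  γ=atan2(-0.4847,0.1752)=-1.2239;  ψ=arccos(-0.6442)=2.2707;  θ1=γ+ψ≈1.0468
φ2=120.0° → target in arm frame (0.1600, 0.0407)
  A=-0.1000, B=-0.4847, C=(l²−L²−A²−y'²−z²)/(2L)=-0.2219
  √(A²+B²)=0.4949;  θ2 = -1.7742+2.0358 ≈ 0.2616
rotate P by −φ3: (-0.0448, -0.1589, -0.4847)
  e−x'=0.1048;  (l²−L²−(e−x')²−y'²−z²)/2L = -0.3038
  γ=atan2(-0.4847,0.1048)=-1.3579;  ψ=arccos(-0.6127)=2.2303;  θ3=γ+ψ≈0.8723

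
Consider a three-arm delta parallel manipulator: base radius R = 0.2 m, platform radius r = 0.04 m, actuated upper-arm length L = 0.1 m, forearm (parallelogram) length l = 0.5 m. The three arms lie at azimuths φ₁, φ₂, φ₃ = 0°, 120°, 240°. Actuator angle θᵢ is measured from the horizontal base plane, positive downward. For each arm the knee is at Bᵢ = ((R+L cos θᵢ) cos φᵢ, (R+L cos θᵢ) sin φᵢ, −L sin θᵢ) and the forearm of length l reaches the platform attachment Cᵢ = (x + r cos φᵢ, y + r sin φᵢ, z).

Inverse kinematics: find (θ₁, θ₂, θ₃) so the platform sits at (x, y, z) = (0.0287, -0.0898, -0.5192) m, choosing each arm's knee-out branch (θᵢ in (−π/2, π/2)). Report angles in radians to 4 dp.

θ₁ = 0.7856, θ₂ = 1.3967, θ₃ = 0.6111

φ1=0.0° → target in arm frame (0.0287, -0.0898)
  A=0.1313, B=-0.5192, C=(l²−L²−A²−y'²−z²)/(2L)=-0.2744
  γ=atan2(-0.5192,0.1313)=-1.3231;  ψ=arccos(-0.5123)=2.1087;  θ1=γ+ψ≈0.7856
arm 2 (φ=120.0°): x'=-0.0921, y'=0.0200
  A=0.2521, B=-0.5192, C=(l²−L²−A²−y'²−z²)/(2L)=-0.4677
  θ2 = atan2(B,A) + arccos(C/0.5772) = 1.3967
φ3=240.0° → target in arm frame (0.0634, 0.0698)
  A cos θ + B sin θ = C:  0.0966·cos θ + -0.5192·sin θ = -0.2188
  γ=atan2(-0.5192,0.0966)=-1.3869;  ψ=arccos(-0.4143)=1.9980;  θ3=γ+ψ≈0.6111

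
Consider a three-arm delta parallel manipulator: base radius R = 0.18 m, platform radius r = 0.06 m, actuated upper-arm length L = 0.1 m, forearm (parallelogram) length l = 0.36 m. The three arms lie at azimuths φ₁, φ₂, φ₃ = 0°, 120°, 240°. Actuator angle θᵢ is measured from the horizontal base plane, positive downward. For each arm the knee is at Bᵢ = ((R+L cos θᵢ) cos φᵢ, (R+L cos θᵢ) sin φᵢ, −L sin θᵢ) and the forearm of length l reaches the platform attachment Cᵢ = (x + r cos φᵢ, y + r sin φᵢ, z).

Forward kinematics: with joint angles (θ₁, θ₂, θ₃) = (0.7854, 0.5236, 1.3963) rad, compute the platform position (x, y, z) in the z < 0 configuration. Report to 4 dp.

arm 1 at φ=0.0°: e+L cos θ1 = 0.1907;  centre 1 = (0.1907, 0.0000, -0.0707)
arm 2 at φ=120.0°: e+L cos θ2 = 0.2066;  centre 2 = (-0.1033, 0.1789, -0.0500)
φ3=240.0°: virtual centre (-0.0687, -0.1190, -0.0985), radius l
subtract pairs → two planes through P
[-0.5880 0.3578 0.0414]·P = 0.0038;  [-0.5188 -0.2379 -0.0555]·P = -0.0128
Cramer: x(z) = 0.0113-0.0308z;  y(z) = 0.0292-0.1663z
quadratic in z: (1.0286)z²+(0.1428)z+(-0.0916)=0, √Δ=0.6301 → z ∈ {-0.3757, 0.2369}; z = -0.3757 (taking z<0)
x = 0.0229, y = 0.0917

(0.0229, 0.0917, -0.3757)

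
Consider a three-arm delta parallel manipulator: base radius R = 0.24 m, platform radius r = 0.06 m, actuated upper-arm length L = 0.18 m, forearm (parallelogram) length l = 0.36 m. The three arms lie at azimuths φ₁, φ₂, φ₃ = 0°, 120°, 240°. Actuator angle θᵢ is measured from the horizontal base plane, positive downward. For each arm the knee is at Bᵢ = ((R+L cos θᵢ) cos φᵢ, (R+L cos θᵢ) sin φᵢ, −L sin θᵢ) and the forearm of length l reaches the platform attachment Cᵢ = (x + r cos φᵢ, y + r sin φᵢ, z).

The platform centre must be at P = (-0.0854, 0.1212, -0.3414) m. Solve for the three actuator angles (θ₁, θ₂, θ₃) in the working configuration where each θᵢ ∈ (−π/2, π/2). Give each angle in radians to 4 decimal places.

φ1=0.0° → target in arm frame (-0.0854, 0.1212)
  A cos θ + B sin θ = C:  0.2654·cos θ + -0.3414·sin θ = -0.2902
  √(A²+B²)=0.4324;  θ1 = -0.9100+2.3066 ≈ 1.3966
φ2=120.0° → target in arm frame (0.1477, 0.0134)
  A cos θ + B sin θ = C:  0.0323·cos θ + -0.3414·sin θ = -0.0572
  θ2 = atan2(B,A) + arccos(C/0.3429) = 0.2619
arm 3 (φ=240.0°): x'=-0.0623, y'=-0.1346
  A=0.2423, B=-0.3414, C=(l²−L²−A²−y'²−z²)/(2L)=-0.2671
  γ=atan2(-0.3414,0.2423)=-0.9536;  ψ=arccos(-0.6380)=2.2627;  θ3=γ+ψ≈1.3091

θ₁ = 1.3966, θ₂ = 0.2619, θ₃ = 1.3091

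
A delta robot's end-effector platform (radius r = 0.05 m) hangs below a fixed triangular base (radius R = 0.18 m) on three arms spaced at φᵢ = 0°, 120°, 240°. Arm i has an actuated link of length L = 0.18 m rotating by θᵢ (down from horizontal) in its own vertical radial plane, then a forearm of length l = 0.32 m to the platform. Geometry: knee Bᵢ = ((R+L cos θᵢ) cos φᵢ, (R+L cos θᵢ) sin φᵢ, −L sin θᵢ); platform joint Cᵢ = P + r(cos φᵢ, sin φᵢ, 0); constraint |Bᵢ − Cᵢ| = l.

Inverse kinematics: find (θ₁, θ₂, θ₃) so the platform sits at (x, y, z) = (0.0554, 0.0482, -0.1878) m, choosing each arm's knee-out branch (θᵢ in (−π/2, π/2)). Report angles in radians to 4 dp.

arm 1 (φ=0.0°): x'=0.0554, y'=0.0482
  A=0.0746, B=-0.1878, C=(l²−L²−A²−y'²−z²)/(2L)=0.0746
  θ1 = atan2(B,A) + arccos(C/0.2021) = 0.0002
arm 2 (φ=120.0°): x'=0.0140, y'=-0.0721
  A cos θ + B sin θ = C:  0.1160·cos θ + -0.1878·sin θ = 0.0447
  θ2 = atan2(B,A) + arccos(C/0.2207) = 0.3492
rotate P by −φ3: (-0.0694, 0.0239, -0.1878)
  e−x'=0.1994;  (l²−L²−(e−x')²−y'²−z²)/2L = -0.0156
  √(A²+B²)=0.2739;  θ3 = -0.7553+1.6278 ≈ 0.8724

θ₁ = 0.0002, θ₂ = 0.3492, θ₃ = 0.8724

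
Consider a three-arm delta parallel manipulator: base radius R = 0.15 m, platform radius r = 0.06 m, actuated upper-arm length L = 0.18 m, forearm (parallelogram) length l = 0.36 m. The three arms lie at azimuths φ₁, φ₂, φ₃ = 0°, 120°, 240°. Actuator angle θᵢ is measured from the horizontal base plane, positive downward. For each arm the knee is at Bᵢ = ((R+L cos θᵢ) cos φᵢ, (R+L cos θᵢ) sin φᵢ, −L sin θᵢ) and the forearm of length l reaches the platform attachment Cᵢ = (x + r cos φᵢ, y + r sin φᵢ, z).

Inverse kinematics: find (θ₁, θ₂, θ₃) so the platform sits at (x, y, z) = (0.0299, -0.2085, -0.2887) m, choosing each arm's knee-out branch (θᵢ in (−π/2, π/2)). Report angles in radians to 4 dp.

rotate P by −φ1: (0.0299, -0.2085, -0.2887)
  A=0.0601, B=-0.2887, C=(l²−L²−A²−y'²−z²)/(2L)=-0.0923
  √(A²+B²)=0.2949;  θ1 = -1.3656+1.8892 ≈ 0.5236
arm 2 (φ=120.0°): x'=-0.1955, y'=0.0784
  e−x'=0.2855;  (l²−L²−(e−x')²−y'²−z²)/2L = -0.2050
  √(A²+B²)=0.4060;  θ2 = -0.7909+2.1001 ≈ 1.3091
φ3=240.0° → target in arm frame (0.1656, 0.1301)
  A cos θ + B sin θ = C:  -0.0756·cos θ + -0.2887·sin θ = -0.0245
  √(A²+B²)=0.2984;  θ3 = -1.8270+1.6528 ≈ -0.1741

θ₁ = 0.5236, θ₂ = 1.3091, θ₃ = -0.1741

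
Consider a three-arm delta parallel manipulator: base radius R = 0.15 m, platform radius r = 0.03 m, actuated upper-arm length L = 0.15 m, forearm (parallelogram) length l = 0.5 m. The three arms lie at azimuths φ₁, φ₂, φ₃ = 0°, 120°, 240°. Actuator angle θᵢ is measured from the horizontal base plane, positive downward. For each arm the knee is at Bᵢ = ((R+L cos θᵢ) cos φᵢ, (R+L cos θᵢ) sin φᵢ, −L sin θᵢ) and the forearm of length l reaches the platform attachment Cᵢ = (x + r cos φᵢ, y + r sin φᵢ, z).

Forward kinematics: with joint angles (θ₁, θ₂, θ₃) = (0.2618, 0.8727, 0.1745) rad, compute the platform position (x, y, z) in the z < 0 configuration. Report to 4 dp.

(0.0530, -0.1188, -0.4758)

arm 1 at φ=0.0°: (R−r)+L cos θ1 = 0.2649;  O1 = (0.2649, 0.0000, -0.0388)
φ2=120.0°: virtual centre (-0.1082, 0.1874, -0.1149), radius l
φ3=240.0°: virtual centre (-0.1339, -0.2319, -0.0260), radius l
|O₂|²−|O₁|² = -0.0116;  |O₃|²−|O₁|² = 0.0007
plane₁₂: -0.7462x+0.3748y+-0.1522z = -0.0116
det = 0.6450;  x = 0.0080+-0.0946z,  y = -0.0152+0.2177z
into |P−O₁|² = l²: 1.0564z² + 0.1196z + -0.1823 = 0;  Δ = 0.7844;  z = -0.4758 or 0.3626 → z<0 root = -0.4758
x = 0.0530, y = -0.1188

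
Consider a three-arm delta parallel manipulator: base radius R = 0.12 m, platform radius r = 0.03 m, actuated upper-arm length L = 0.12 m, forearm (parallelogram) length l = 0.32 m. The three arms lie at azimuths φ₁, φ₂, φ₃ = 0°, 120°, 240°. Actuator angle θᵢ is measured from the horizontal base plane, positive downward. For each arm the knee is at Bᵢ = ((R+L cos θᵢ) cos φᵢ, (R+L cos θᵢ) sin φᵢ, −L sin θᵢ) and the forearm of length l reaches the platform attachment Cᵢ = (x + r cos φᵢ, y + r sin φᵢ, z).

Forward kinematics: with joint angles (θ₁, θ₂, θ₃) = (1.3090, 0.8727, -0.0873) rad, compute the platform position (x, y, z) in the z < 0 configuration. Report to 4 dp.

arm 1 at φ=0.0°: (R−r)+L cos θ1 = 0.1211;  centre 1 = (0.1211, 0.0000, -0.1159)
φ2=120.0°: virtual centre (-0.0836, 0.1447, -0.0919), radius l
φ3=240.0°: virtual centre (-0.1048, -0.1815, 0.0105), radius l
subtract pairs → two planes through P
linear system: -0.4092x+0.2895y = 0.0083−0.0480z; -0.4517x+-0.3629y = 0.0159−0.2527z
det = 0.2793;  x = -0.0273+0.3243z,  y = -0.0099+0.2928z
into |P−centre ₁|² = l²: 1.1909z² + 0.1298z + -0.0669 = 0;  Δ = 0.3353;  z = -0.2976 or 0.1886 → z<0 root = -0.2976
x = -0.1238, y = -0.0971

(-0.1238, -0.0971, -0.2976)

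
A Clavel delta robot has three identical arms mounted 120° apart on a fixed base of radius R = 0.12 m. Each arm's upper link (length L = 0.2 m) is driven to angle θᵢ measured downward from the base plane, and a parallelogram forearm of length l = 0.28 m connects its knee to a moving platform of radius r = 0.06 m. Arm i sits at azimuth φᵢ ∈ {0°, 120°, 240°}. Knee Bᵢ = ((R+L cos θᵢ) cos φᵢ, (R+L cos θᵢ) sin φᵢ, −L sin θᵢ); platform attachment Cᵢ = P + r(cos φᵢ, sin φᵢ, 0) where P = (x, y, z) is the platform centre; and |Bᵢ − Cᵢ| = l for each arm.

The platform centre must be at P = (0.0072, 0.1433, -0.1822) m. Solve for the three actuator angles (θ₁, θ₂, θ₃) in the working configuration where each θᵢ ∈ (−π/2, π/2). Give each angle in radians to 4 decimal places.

θ₁ = 0.5232, θ₂ = -0.2617, θ₃ = 1.1343

φ1=0.0° → target in arm frame (0.0072, 0.1433)
  A cos θ + B sin θ = C:  0.0528·cos θ + -0.1822·sin θ = -0.0453
  θ1 = atan2(B,A) + arccos(C/0.1897) = 0.5232
φ2=120.0° → target in arm frame (0.1205, -0.0779)
  A cos θ + B sin θ = C:  -0.0605·cos θ + -0.1822·sin θ = -0.0113
  θ2 = atan2(B,A) + arccos(C/0.1920) = -0.2617
arm 3 (φ=240.0°): x'=-0.1277, y'=-0.0654
  A cos θ + B sin θ = C:  0.1877·cos θ + -0.1822·sin θ = -0.0858
  γ=atan2(-0.1822,0.1877)=-0.7705;  ψ=arccos(-0.3279)=1.9049;  θ3=γ+ψ≈1.1343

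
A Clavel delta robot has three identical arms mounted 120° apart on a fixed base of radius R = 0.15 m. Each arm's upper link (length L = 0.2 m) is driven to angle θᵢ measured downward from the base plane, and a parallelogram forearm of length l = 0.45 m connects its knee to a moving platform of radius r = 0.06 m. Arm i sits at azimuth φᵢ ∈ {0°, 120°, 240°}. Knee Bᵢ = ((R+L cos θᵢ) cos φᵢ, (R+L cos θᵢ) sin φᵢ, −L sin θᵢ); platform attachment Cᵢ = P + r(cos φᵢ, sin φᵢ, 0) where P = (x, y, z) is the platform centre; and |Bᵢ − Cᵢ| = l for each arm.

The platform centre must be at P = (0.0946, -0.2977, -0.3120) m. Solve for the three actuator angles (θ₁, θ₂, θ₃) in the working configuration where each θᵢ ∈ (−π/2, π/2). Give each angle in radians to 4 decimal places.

θ₁ = 0.1746, θ₂ = 1.3961, θ₃ = -0.3490

φ1=0.0° → target in arm frame (0.0946, -0.2977)
  A=-0.0046, B=-0.3120, C=(l²−L²−A²−y'²−z²)/(2L)=-0.0587
  θ1 = atan2(B,A) + arccos(C/0.3120) = 0.1746
rotate P by −φ2: (-0.3051, 0.0669, -0.3120)
  A cos θ + B sin θ = C:  0.3951·cos θ + -0.3120·sin θ = -0.2386
  √(A²+B²)=0.5034;  θ2 = -0.6684+2.0645 ≈ 1.3961
arm 3 (φ=240.0°): x'=0.2105, y'=0.2308
  A=-0.1205, B=-0.3120, C=(l²−L²−A²−y'²−z²)/(2L)=-0.0066
  θ3 = atan2(B,A) + arccos(C/0.3345) = -0.3490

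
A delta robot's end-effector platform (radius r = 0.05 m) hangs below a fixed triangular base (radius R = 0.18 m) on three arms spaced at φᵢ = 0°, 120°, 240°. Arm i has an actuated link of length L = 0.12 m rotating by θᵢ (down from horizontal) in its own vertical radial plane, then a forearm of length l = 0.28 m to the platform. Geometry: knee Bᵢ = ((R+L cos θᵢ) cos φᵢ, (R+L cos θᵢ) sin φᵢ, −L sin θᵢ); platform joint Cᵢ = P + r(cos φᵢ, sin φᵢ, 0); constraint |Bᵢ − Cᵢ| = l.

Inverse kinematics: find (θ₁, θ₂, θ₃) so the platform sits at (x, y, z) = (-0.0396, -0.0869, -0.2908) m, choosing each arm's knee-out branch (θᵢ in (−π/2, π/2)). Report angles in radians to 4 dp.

rotate P by −φ1: (-0.0396, -0.0869, -0.2908)
  e−x'=0.1696;  (l²−L²−(e−x')²−y'²−z²)/2L = -0.2370
  γ=atan2(-0.2908,0.1696)=-1.0428;  ψ=arccos(-0.7040)=2.3518;  θ1=γ+ψ≈1.3090
rotate P by −φ2: (-0.0555, 0.0777, -0.2908)
  A=0.1855, B=-0.2908, C=(l²−L²−A²−y'²−z²)/(2L)=-0.2542
  θ2 = atan2(B,A) + arccos(C/0.3449) = 1.3963
rotate P by −φ3: (0.0951, 0.0092, -0.2908)
  e−x'=0.0349;  (l²−L²−(e−x')²−y'²−z²)/2L = -0.0911
  γ=atan2(-0.2908,0.0349)=-1.4512;  ψ=arccos(-0.3111)=1.8872;  θ3=γ+ψ≈0.4360

θ₁ = 1.3090, θ₂ = 1.3963, θ₃ = 0.4360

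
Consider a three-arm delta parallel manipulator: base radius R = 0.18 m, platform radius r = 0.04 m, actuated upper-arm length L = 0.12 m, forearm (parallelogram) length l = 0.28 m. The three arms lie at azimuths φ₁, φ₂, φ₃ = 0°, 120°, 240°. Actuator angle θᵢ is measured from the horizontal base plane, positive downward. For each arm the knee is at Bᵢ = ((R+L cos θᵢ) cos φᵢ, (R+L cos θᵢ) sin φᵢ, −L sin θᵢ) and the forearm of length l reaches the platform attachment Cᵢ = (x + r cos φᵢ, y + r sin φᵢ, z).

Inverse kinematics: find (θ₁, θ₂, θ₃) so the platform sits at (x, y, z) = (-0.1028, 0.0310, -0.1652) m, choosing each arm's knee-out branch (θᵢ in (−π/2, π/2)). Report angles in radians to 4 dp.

arm 1 (φ=0.0°): x'=-0.1028, y'=0.0310
  e−x'=0.2428;  (l²−L²−(e−x')²−y'²−z²)/2L = -0.0967
  γ=atan2(-0.1652,0.2428)=-0.5974;  ψ=arccos(-0.3292)=1.9063;  θ1=γ+ψ≈1.3088
rotate P by −φ2: (0.0782, 0.0735, -0.1652)
  A=0.0618, B=-0.1652, C=(l²−L²−A²−y'²−z²)/(2L)=0.1145
  γ=atan2(-0.1652,0.0618)=-1.2131;  ψ=arccos(0.6494)=0.8639;  θ2=γ+ψ≈-0.3491
arm 3 (φ=240.0°): x'=0.0246, y'=-0.1045
  e−x'=0.1154;  (l²−L²−(e−x')²−y'²−z²)/2L = 0.0519
  θ3 = atan2(B,A) + arccos(C/0.2015) = 0.3495

θ₁ = 1.3088, θ₂ = -0.3491, θ₃ = 0.3495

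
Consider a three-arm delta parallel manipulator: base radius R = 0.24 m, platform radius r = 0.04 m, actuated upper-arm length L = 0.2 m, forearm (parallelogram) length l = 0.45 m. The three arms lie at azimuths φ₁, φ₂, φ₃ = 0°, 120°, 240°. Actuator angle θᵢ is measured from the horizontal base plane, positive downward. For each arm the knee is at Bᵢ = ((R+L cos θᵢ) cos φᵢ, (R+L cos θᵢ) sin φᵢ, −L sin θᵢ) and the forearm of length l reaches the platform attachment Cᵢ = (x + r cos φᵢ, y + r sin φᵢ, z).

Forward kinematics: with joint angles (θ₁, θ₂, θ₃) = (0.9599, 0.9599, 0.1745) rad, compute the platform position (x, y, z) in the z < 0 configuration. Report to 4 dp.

O1 = (0.3147·cos0.0°, 0.3147·sin0.0°, -0.1638) = (0.3147, 0.0000, -0.1638)
φ2=120.0°: virtual centre (-0.1574, 0.2726, -0.1638), radius l
O3 = (0.3970·cos240.0°, 0.3970·sin240.0°, -0.0347) = (-0.1985, -0.3438, -0.0347)
eliminate P² terms by subtracting sphere 1 from 2 and 3
linear system: -0.9442x+0.5451y = 0.0000−0.0000z; -1.0264x+-0.6876y = 0.0329−0.2582z
Cramer: x(z) = -0.0148+0.1165z;  y(z) = -0.0257+0.2017z
quadratic in z: (1.0542)z²+(0.2405)z+(-0.0664)=0, √Δ=0.5812 → z ∈ {-0.3897, 0.1616}; z = -0.3897 (taking z<0)
x = -0.0602, y = -0.1043

(-0.0602, -0.1043, -0.3897)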